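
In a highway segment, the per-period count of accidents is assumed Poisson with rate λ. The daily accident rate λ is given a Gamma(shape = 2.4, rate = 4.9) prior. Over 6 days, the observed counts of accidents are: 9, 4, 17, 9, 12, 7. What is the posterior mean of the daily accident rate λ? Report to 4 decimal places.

5.5413

With a Gamma(shape α, rate β) prior, the Poisson likelihood is conjugate: the posterior is Gamma(α + ΣXᵢ, β + n).
Sum of counts S = 58 over n = 6 days.
Posterior: Gamma(α+S, β+n) = Gamma(2.4+58, 4.9+6) = Gamma(60.4, 10.9).
Posterior mean = α/β = 60.4/10.9 = 5.5413.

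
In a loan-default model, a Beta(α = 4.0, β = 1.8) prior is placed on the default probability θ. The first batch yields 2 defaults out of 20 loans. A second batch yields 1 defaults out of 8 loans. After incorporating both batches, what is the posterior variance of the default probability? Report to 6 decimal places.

0.004719

The Beta prior is conjugate to a Binomial/Bernoulli likelihood; the update adds successes to α and failures to β.
After batch 1: Beta(4.0+2, 1.8+18) = Beta(6.0, 19.8).
After batch 2: Beta(6.0+1, 19.8+7) = Beta(7.0, 26.8).
Var = αβ/((α+β)²(α+β+1)) = 7.0·26.8/(33.8²·34.8) = 0.004719.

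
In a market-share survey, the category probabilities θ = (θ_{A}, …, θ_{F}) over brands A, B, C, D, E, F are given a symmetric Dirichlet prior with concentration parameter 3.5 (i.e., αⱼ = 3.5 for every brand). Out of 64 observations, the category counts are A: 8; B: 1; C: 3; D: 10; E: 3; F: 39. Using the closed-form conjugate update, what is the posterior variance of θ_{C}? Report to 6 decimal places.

The Dirichlet prior is conjugate to the Multinomial likelihood: each posterior αⱼ = prior αⱼ + observed count nⱼ.
Posterior concentration: (11.5, 4.5, 6.5, 13.5, 6.5, 42.5), total = 85.0.
Var[θ_j] = α_j(Σα−α_j)/((Σα)²(Σα+1)) = 6.5·78.5/(85.0²·86.0) = 0.000821.

0.000821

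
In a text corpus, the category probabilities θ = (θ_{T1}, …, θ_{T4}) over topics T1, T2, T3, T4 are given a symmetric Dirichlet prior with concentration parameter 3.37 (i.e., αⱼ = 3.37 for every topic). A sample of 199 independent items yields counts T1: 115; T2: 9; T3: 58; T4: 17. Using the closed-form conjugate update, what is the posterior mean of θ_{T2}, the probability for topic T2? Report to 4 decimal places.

0.0582

The Dirichlet prior is conjugate to the Multinomial likelihood: each posterior αⱼ = prior αⱼ + observed count nⱼ.
Posterior concentration: (118.37, 12.37, 61.37, 20.37), total = 212.48.
E[θ_{T2}|data] = α_{T2}/Σα = 12.37/212.48 = 0.0582.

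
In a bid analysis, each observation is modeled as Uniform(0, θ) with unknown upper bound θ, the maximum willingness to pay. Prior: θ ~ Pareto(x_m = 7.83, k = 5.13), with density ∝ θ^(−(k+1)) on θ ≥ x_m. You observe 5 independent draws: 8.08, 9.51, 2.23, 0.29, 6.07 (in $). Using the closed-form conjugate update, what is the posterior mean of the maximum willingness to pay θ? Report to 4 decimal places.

A Pareto(scale x_m, shape k) prior on the upper bound θ of Uniform(0, θ) is conjugate: posterior is Pareto(max(x_m, max xᵢ), k + n).
Sample maximum = 9.51; prior scale x_m = 7.83 → posterior scale = max = 9.51.
Posterior shape = 5.13 + 5 = 10.13.
E[θ|data] = k·x_m/(k−1) = 10.13·9.51/9.13 = 10.5516.

10.5516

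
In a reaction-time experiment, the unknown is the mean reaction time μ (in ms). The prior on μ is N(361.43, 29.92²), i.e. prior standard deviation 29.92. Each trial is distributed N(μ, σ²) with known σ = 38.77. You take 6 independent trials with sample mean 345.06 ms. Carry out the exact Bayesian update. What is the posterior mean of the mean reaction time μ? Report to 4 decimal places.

348.6394

For Normal data with known variance σ², a Normal(μ₀, σ₀²) prior on μ is conjugate. Posterior precision = 1/σ₀² + n/σ²; posterior mean is the precision-weighted average of μ₀ and x̄.
n·x̄ = 6·345.06 = 2070.36.
σ₀² = 29.92² = 895.2064, σ² = 38.77² = 1503.1129; σ² + n·σ₀² = 1503.1129 + 6·895.2064 = 6874.3513.
Posterior mean = (μ₀/σ₀² + n·x̄/σ²)/(1/σ₀² + n/σ²) = (σ²·μ₀ + σ₀²·n·x̄)/(σ² + n·σ₀²) = (1503.1129·361.43 + 895.2064·2070.36)/6874.3513 = 2396669.617751/6874.3513 = 348.6394.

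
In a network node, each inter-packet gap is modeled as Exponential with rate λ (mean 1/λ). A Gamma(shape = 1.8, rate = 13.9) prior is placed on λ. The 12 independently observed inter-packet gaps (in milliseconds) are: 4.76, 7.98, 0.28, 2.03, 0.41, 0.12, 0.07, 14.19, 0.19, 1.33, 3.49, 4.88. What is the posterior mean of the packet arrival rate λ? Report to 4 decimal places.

With a Gamma(shape α, rate β) prior on the exponential rate λ, the posterior after n observations with total T = Σxᵢ is Gamma(α+n, β+T).
Sum of observations T = 39.73 milliseconds; n = 12.
Posterior: Gamma(1.8+12, 13.9+39.73) = Gamma(13.8, 53.63).
Posterior mean of λ = α/β = 13.8/53.63 = 0.2573.

0.2573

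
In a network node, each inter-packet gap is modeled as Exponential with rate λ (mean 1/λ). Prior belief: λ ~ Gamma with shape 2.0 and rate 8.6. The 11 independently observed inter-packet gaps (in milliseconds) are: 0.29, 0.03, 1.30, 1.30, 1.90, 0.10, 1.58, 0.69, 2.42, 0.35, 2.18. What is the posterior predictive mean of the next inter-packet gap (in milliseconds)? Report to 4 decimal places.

With a Gamma(shape α, rate β) prior on the exponential rate λ, the posterior after n observations with total T = Σxᵢ is Gamma(α+n, β+T).
Sum of observations T = 12.14 milliseconds; n = 11.
Posterior: Gamma(2.0+11, 8.6+12.14) = Gamma(13.0, 20.74).
The predictive distribution for the next observation is Lomax; its mean is β/(α−1) = 20.74/12.0 = 1.7283.

1.7283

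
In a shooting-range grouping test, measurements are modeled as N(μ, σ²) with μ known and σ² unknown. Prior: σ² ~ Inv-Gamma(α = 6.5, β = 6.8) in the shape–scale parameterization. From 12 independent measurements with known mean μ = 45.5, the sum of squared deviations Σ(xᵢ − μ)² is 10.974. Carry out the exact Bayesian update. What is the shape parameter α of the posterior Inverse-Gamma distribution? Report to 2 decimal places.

12.50

With known mean μ and an Inverse-Gamma(α, β) prior on σ², the Normal likelihood is conjugate: posterior is Inv-Gamma(α + n/2, β + Σ(xᵢ−μ)²/2).
Posterior: Inv-Gamma(6.5 + 12/2, 6.8 + 10.974/2) = Inv-Gamma(12.50, 12.2870).
Posterior α = 12.50.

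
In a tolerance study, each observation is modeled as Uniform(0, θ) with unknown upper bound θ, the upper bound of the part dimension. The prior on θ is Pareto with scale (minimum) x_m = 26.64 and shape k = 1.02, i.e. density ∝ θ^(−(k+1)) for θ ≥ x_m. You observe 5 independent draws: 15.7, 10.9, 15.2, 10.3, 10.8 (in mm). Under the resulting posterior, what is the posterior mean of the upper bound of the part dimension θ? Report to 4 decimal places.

A Pareto(scale x_m, shape k) prior on the upper bound θ of Uniform(0, θ) is conjugate: posterior is Pareto(max(x_m, max xᵢ), k + n).
Sample maximum = 15.7; prior scale x_m = 26.64 → posterior scale = max = 26.64.
Posterior shape = 1.02 + 5 = 6.02.
E[θ|data] = k·x_m/(k−1) = 6.02·26.64/5.02 = 31.9468.

31.9468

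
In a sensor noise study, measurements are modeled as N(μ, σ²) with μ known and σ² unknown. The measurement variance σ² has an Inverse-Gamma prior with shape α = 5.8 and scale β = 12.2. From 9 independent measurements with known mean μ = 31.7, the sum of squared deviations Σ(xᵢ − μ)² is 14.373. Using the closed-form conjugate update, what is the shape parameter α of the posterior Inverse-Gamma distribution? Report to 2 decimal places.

10.30

With known mean μ and an Inverse-Gamma(α, β) prior on σ², the Normal likelihood is conjugate: posterior is Inv-Gamma(α + n/2, β + Σ(xᵢ−μ)²/2).
Posterior: Inv-Gamma(5.8 + 9/2, 12.2 + 14.373/2) = Inv-Gamma(10.30, 19.3865).
Posterior α = 10.30.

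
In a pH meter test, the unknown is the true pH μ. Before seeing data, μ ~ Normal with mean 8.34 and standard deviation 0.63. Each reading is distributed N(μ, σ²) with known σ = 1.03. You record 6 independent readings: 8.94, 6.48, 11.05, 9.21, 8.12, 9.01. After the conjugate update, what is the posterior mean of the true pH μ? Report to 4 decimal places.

8.6594

For Normal data with known variance σ², a Normal(μ₀, σ₀²) prior on μ is conjugate. Posterior precision = 1/σ₀² + n/σ²; posterior mean is the precision-weighted average of μ₀ and x̄.
Σxᵢ = 8.94 + 6.48 + 11.05 + 9.21 + 8.12 + 9.01 = 52.81, so n·x̄ = 52.81.
σ₀² = 0.63² = 0.3969, σ² = 1.03² = 1.0609; σ² + n·σ₀² = 1.0609 + 6·0.3969 = 3.4423.
Posterior mean = (μ₀/σ₀² + n·x̄/σ²)/(1/σ₀² + n/σ²) = (σ²·μ₀ + σ₀²·n·x̄)/(σ² + n·σ₀²) = (1.0609·8.34 + 0.3969·52.81)/3.4423 = 29.808195/3.4423 = 8.6594.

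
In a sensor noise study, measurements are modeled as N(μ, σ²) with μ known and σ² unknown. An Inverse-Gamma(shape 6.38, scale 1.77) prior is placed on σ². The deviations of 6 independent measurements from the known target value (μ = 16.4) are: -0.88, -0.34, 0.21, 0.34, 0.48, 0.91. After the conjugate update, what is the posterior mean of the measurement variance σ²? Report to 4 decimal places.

0.3370

With known mean μ and an Inverse-Gamma(α, β) prior on σ², the Normal likelihood is conjugate: posterior is Inv-Gamma(α + n/2, β + Σ(xᵢ−μ)²/2).
Σ(xᵢ−μ)² = (-0.88)² + (-0.34)² + (0.21)² + (0.34)² + (0.48)² + (0.91)² = 2.1082.
Posterior: Inv-Gamma(6.38 + 6/2, 1.77 + 2.1082/2) = Inv-Gamma(9.38, 2.82410).
E[σ²|data] = β/(α−1) = 2.82410/8.38 = 0.3370.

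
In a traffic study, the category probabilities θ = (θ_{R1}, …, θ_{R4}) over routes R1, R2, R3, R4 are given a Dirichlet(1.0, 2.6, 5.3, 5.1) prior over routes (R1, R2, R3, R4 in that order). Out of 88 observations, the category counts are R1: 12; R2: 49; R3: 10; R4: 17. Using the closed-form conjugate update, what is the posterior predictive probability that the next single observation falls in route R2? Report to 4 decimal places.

0.5059

The Dirichlet prior is conjugate to the Multinomial likelihood: each posterior αⱼ = prior αⱼ + observed count nⱼ.
Posterior concentration: (13.0, 51.6, 15.3, 22.1), total = 102.0.
P(next = R2 | data) = α_{R2}/Σα = 0.5059.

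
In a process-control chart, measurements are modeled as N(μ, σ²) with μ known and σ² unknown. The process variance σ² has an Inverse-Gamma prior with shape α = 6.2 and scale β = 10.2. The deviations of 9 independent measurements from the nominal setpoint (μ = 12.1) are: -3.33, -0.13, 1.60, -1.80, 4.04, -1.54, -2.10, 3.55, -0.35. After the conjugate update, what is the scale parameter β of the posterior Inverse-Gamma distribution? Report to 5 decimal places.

36.56700

With known mean μ and an Inverse-Gamma(α, β) prior on σ², the Normal likelihood is conjugate: posterior is Inv-Gamma(α + n/2, β + Σ(xᵢ−μ)²/2).
Σ(xᵢ−μ)² = (-3.33)² + (-0.13)² + (1.60)² + (-1.80)² + (4.04)² + (-1.54)² + (-2.10)² + (3.55)² + (-0.35)² = 52.7340.
Posterior: Inv-Gamma(6.2 + 9/2, 10.2 + 52.7340/2) = Inv-Gamma(10.70, 36.56700).
Posterior β = 36.56700.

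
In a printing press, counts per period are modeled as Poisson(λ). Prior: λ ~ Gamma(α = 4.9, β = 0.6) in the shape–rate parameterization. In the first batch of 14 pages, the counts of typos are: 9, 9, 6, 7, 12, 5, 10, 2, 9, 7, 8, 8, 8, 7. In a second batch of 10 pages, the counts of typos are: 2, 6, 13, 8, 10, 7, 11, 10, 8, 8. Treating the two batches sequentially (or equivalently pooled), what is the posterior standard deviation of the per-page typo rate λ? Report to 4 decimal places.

With a Gamma(shape α, rate β) prior, the Poisson likelihood is conjugate: the posterior is Gamma(α + ΣXᵢ, β + n).
Batch 1: sum of counts S = 107 over n = 14 pages.
After batch 1: Gamma(α+S, β+n) = Gamma(4.9+107, 0.6+14) = Gamma(111.9, 14.6).
Batch 2: sum of counts S = 83 over n = 10 pages.
After batch 2: Gamma(α+S, β+n) = Gamma(111.9+83, 14.6+10) = Gamma(194.9, 24.6).
SD = √α/β = √194.9/24.6 = 0.5675.

0.5675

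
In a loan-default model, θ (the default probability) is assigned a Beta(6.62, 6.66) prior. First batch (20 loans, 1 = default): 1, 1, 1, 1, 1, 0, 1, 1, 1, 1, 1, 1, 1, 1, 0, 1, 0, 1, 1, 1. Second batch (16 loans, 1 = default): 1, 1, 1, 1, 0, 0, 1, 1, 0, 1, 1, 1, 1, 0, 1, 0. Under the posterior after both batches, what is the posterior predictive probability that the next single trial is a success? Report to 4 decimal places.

0.7025

The Beta prior is conjugate to a Binomial/Bernoulli likelihood; the update adds successes to α and failures to β.
After batch 1: Beta(6.62+17, 6.66+3) = Beta(23.62, 9.66).
After batch 2: Beta(23.62+11, 9.66+5) = Beta(34.62, 14.66).
For a single future Bernoulli trial, P(success | data) = α/(α+β) = 0.7025.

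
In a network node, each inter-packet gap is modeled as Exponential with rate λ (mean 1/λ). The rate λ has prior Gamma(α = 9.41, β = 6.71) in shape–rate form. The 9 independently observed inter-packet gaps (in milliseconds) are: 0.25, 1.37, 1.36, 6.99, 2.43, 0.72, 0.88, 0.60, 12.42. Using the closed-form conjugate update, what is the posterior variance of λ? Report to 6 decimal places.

With a Gamma(shape α, rate β) prior on the exponential rate λ, the posterior after n observations with total T = Σxᵢ is Gamma(α+n, β+T).
Sum of observations T = 27.02 milliseconds; n = 9.
Posterior: Gamma(9.41+9, 6.71+27.02) = Gamma(18.41, 33.73).
Var = α/β² = 0.016182.

0.016182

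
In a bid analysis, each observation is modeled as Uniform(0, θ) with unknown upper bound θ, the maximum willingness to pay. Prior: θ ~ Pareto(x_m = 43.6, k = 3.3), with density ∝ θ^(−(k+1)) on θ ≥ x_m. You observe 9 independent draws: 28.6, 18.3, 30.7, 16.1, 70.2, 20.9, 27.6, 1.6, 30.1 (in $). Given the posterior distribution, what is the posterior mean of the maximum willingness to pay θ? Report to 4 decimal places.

A Pareto(scale x_m, shape k) prior on the upper bound θ of Uniform(0, θ) is conjugate: posterior is Pareto(max(x_m, max xᵢ), k + n).
Sample maximum = 70.2; prior scale x_m = 43.6 → posterior scale = max = 70.2.
Posterior shape = 3.3 + 9 = 12.3.
E[θ|data] = k·x_m/(k−1) = 12.3·70.2/11.3 = 76.4124.

76.4124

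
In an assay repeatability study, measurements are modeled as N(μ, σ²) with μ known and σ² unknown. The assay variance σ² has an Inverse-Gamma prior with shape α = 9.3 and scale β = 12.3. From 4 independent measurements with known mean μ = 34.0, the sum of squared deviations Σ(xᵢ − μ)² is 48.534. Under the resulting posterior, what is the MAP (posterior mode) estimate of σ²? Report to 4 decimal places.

With known mean μ and an Inverse-Gamma(α, β) prior on σ², the Normal likelihood is conjugate: posterior is Inv-Gamma(α + n/2, β + Σ(xᵢ−μ)²/2).
Posterior: Inv-Gamma(9.3 + 4/2, 12.3 + 48.534/2) = Inv-Gamma(11.30, 36.5670).
Mode = β/(α+1) = 36.5670/12.30 = 2.9729.

2.9729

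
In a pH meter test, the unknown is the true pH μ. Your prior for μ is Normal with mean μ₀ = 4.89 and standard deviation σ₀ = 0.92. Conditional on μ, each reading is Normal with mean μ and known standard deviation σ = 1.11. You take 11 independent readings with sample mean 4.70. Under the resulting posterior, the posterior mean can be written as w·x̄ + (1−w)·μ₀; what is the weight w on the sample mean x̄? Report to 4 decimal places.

For Normal data with known variance σ², a Normal(μ₀, σ₀²) prior on μ is conjugate. Posterior precision = 1/σ₀² + n/σ²; posterior mean is the precision-weighted average of μ₀ and x̄.
σ₀² = 0.92² = 0.8464, σ² = 1.11² = 1.2321. Prior precision 1/σ₀² = 1/0.8464; data precision n/σ² = 11/1.2321.
w = (n/σ²)/(1/σ₀² + n/σ²) = n·σ₀²/(σ² + n·σ₀²) = 11·0.8464/(1.2321 + 11·0.8464) = 9.3104/10.5425 = 0.8831.

0.8831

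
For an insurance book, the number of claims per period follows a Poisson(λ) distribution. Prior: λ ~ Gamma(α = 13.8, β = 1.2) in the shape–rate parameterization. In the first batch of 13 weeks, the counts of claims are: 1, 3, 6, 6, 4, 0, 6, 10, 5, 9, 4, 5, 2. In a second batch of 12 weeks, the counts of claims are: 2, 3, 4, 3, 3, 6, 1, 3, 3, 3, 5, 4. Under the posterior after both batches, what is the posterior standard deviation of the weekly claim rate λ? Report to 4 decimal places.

With a Gamma(shape α, rate β) prior, the Poisson likelihood is conjugate: the posterior is Gamma(α + ΣXᵢ, β + n).
Batch 1: sum of counts S = 61 over n = 13 weeks.
After batch 1: Gamma(α+S, β+n) = Gamma(13.8+61, 1.2+13) = Gamma(74.8, 14.2).
Batch 2: sum of counts S = 40 over n = 12 weeks.
After batch 2: Gamma(α+S, β+n) = Gamma(74.8+40, 14.2+12) = Gamma(114.8, 26.2).
SD = √α/β = √114.8/26.2 = 0.4089.

0.4089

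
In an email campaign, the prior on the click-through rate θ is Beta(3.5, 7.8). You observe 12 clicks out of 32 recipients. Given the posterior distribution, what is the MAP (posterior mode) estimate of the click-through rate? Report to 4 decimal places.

The Beta prior is conjugate to a Binomial/Bernoulli likelihood; the update adds successes to α and failures to β.
Posterior: Beta(α+k, β+n−k) = Beta(3.5+12, 7.8+20) = Beta(15.5, 27.8).
Mode of Beta(a,b) for a,b>1 is (a−1)/(a+b−2) = 14.5/41.3 = 0.3511.

0.3511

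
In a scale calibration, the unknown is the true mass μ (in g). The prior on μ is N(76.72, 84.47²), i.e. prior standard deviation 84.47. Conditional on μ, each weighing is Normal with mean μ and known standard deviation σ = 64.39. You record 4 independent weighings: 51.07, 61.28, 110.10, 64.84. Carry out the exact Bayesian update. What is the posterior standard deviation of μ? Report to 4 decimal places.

For Normal data with known variance σ², a Normal(μ₀, σ₀²) prior on μ is conjugate. Posterior precision = 1/σ₀² + n/σ²; posterior mean is the precision-weighted average of μ₀ and x̄.
σ₀² = 84.47² = 7135.1809, σ² = 64.39² = 4146.0721; σ² + n·σ₀² = 4146.0721 + 4·7135.1809 = 32686.7957.
Posterior precision = 1/σ₀² + n/σ² = 1/7135.1809 + 4/4146.0721 = (σ² + n·σ₀²)/(σ₀²σ²) = 32686.7957/(7135.1809·4146.0721); posterior variance σₙ² = σ₀²σ²/(σ² + n·σ₀²) = 7135.1809·4146.0721/32686.7957 = 905.043576.
Posterior SD = √σₙ² = √(7135.1809·4146.0721/32686.7957) = 30.0839.

30.0839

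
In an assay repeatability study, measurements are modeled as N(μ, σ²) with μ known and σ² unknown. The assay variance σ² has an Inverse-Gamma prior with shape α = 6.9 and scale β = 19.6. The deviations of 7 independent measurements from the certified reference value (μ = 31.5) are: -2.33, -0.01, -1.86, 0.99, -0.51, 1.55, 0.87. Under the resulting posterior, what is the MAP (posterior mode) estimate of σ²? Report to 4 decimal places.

With known mean μ and an Inverse-Gamma(α, β) prior on σ², the Normal likelihood is conjugate: posterior is Inv-Gamma(α + n/2, β + Σ(xᵢ−μ)²/2).
Σ(xᵢ−μ)² = (-2.33)² + (-0.01)² + (-1.86)² + (0.99)² + (-0.51)² + (1.55)² + (0.87)² = 13.2882.
Posterior: Inv-Gamma(6.9 + 7/2, 19.6 + 13.2882/2) = Inv-Gamma(10.40, 26.24410).
Mode = β/(α+1) = 26.24410/11.40 = 2.3021.

2.3021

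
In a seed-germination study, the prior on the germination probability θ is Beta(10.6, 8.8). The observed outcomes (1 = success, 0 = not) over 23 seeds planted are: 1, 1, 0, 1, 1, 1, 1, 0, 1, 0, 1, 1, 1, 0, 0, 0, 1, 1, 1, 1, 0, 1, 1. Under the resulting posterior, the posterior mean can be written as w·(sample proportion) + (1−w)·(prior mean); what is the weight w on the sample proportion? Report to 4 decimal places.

0.5425

The Beta prior is conjugate to a Binomial/Bernoulli likelihood; the update adds successes to α and failures to β.
Posterior mean = (α₀+k)/(α₀+β₀+n) = [n/(α₀+β₀+n)]·(k/n) + [(α₀+β₀)/(α₀+β₀+n)]·α₀/(α₀+β₀), so only n and the prior enter the weight.
The weight on the data is w = n/(α₀+β₀+n) = 23/(10.6+8.8+23) = 23/42.4 = 0.5425.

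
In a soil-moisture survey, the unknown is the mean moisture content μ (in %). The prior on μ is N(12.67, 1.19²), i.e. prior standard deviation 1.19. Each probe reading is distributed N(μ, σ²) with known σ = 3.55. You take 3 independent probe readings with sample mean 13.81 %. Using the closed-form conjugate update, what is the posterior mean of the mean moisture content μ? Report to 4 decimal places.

For Normal data with known variance σ², a Normal(μ₀, σ₀²) prior on μ is conjugate. Posterior precision = 1/σ₀² + n/σ²; posterior mean is the precision-weighted average of μ₀ and x̄.
n·x̄ = 3·13.81 = 41.43.
σ₀² = 1.19² = 1.4161, σ² = 3.55² = 12.6025; σ² + n·σ₀² = 12.6025 + 3·1.4161 = 16.8508.
Posterior mean = (μ₀/σ₀² + n·x̄/σ²)/(1/σ₀² + n/σ²) = (σ²·μ₀ + σ₀²·n·x̄)/(σ² + n·σ₀²) = (12.6025·12.67 + 1.4161·41.43)/16.8508 = 218.342698/16.8508 = 12.9574.

12.9574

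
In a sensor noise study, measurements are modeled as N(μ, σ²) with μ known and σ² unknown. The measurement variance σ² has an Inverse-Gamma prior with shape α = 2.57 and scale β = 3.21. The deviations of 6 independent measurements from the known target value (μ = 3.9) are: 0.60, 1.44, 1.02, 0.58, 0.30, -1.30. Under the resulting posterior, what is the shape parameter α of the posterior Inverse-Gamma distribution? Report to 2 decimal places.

5.57

With known mean μ and an Inverse-Gamma(α, β) prior on σ², the Normal likelihood is conjugate: posterior is Inv-Gamma(α + n/2, β + Σ(xᵢ−μ)²/2).
Σ(xᵢ−μ)² = (0.60)² + (1.44)² + (1.02)² + (0.58)² + (0.30)² + (-1.30)² = 5.5904.
Posterior: Inv-Gamma(2.57 + 6/2, 3.21 + 5.5904/2) = Inv-Gamma(5.57, 6.00520).
Posterior α = 5.57.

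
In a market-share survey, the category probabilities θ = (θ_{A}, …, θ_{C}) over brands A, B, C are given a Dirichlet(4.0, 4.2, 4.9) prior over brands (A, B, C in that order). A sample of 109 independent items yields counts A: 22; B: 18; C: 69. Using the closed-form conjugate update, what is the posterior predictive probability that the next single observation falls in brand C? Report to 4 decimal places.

The Dirichlet prior is conjugate to the Multinomial likelihood: each posterior αⱼ = prior αⱼ + observed count nⱼ.
Posterior concentration: (26.0, 22.2, 73.9), total = 122.1.
P(next = C | data) = α_{C}/Σα = 0.6052.

0.6052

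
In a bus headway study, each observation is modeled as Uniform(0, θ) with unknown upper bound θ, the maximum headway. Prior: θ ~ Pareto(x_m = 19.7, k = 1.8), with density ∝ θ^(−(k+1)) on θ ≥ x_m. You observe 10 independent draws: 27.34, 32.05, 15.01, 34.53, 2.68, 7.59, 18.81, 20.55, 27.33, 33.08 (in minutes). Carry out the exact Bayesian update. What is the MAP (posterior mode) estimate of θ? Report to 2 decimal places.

A Pareto(scale x_m, shape k) prior on the upper bound θ of Uniform(0, θ) is conjugate: posterior is Pareto(max(x_m, max xᵢ), k + n).
Sample maximum = 34.53; prior scale x_m = 19.7 → posterior scale = max = 34.53.
Posterior shape = 1.8 + 10 = 11.8.
The Pareto density is decreasing on [x_m, ∞), so the mode is x_m = 34.53.

34.53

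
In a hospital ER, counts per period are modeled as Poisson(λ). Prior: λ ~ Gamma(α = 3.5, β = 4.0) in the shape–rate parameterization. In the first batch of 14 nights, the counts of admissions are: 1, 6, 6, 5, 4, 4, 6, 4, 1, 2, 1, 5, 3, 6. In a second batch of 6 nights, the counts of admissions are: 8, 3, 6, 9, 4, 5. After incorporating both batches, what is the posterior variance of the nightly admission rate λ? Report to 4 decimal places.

With a Gamma(shape α, rate β) prior, the Poisson likelihood is conjugate: the posterior is Gamma(α + ΣXᵢ, β + n).
Batch 1: sum of counts S = 54 over n = 14 nights.
After batch 1: Gamma(α+S, β+n) = Gamma(3.5+54, 4.0+14) = Gamma(57.5, 18.0).
Batch 2: sum of counts S = 35 over n = 6 nights.
After batch 2: Gamma(α+S, β+n) = Gamma(57.5+35, 18.0+6) = Gamma(92.5, 24.0).
Var = α/β² = 92.5/24.0² = 0.1606.

0.1606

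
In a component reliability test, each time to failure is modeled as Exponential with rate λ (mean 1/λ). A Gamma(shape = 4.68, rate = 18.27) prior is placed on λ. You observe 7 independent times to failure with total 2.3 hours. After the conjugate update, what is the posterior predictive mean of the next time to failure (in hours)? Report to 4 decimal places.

With a Gamma(shape α, rate β) prior on the exponential rate λ, the posterior after n observations with total T = Σxᵢ is Gamma(α+n, β+T).
Posterior: Gamma(4.68+7, 18.27+2.3) = Gamma(11.68, 20.57).
The predictive distribution for the next observation is Lomax; its mean is β/(α−1) = 20.57/10.68 = 1.9260.

1.9260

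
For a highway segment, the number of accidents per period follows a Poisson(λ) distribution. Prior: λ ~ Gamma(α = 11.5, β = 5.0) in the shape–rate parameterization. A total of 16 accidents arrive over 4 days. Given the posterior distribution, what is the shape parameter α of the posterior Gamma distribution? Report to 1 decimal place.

27.5

With a Gamma(shape α, rate β) prior, the Poisson likelihood is conjugate: the posterior is Gamma(α + ΣXᵢ, β + n).
Posterior: Gamma(α+S, β+n) = Gamma(11.5+16, 5.0+4) = Gamma(27.5, 9.0).
Posterior α = 27.5.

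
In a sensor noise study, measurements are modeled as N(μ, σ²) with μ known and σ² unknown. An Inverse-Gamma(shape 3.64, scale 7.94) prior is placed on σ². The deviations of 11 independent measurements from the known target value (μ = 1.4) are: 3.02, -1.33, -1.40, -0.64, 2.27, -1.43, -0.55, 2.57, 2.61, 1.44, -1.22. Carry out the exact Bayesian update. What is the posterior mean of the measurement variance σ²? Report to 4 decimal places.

3.2935

With known mean μ and an Inverse-Gamma(α, β) prior on σ², the Normal likelihood is conjugate: posterior is Inv-Gamma(α + n/2, β + Σ(xᵢ−μ)²/2).
Σ(xᵢ−μ)² = (3.02)² + (-1.33)² + (-1.40)² + (-0.64)² + (2.27)² + (-1.43)² + (-0.55)² + (2.57)² + (2.61)² + (1.44)² + (-1.22)² = 37.7382.
Posterior: Inv-Gamma(3.64 + 11/2, 7.94 + 37.7382/2) = Inv-Gamma(9.14, 26.80910).
E[σ²|data] = β/(α−1) = 26.80910/8.14 = 3.2935.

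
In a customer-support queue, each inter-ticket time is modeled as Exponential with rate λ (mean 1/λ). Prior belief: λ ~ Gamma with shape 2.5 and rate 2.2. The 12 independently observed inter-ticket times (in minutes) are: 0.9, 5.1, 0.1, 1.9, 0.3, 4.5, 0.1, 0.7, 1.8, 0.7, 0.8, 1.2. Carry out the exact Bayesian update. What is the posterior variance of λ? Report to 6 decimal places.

With a Gamma(shape α, rate β) prior on the exponential rate λ, the posterior after n observations with total T = Σxᵢ is Gamma(α+n, β+T).
Sum of observations T = 18.1 minutes; n = 12.
Posterior: Gamma(2.5+12, 2.2+18.1) = Gamma(14.5, 20.3).
Var = α/β² = 0.035186.

0.035186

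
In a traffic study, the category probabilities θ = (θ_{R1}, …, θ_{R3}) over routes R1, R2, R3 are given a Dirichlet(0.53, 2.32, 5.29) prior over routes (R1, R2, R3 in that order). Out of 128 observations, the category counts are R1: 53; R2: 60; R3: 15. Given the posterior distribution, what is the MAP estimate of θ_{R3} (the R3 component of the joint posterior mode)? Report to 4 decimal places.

The Dirichlet prior is conjugate to the Multinomial likelihood: each posterior αⱼ = prior αⱼ + observed count nⱼ.
Posterior concentration: (53.53, 62.32, 20.29), total = 136.14.
Joint mode component: (α_{R3}−1)/(Σα−K) = 19.29/133.14 = 0.1449.

0.1449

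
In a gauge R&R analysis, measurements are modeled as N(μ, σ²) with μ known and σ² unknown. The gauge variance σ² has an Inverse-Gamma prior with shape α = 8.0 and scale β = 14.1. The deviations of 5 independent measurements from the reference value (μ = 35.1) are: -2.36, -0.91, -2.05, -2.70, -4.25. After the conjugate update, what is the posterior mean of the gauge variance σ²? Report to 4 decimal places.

3.3765

With known mean μ and an Inverse-Gamma(α, β) prior on σ², the Normal likelihood is conjugate: posterior is Inv-Gamma(α + n/2, β + Σ(xᵢ−μ)²/2).
Σ(xᵢ−μ)² = (-2.36)² + (-0.91)² + (-2.05)² + (-2.70)² + (-4.25)² = 35.9527.
Posterior: Inv-Gamma(8.0 + 5/2, 14.1 + 35.9527/2) = Inv-Gamma(10.50, 32.07635).
E[σ²|data] = β/(α−1) = 32.07635/9.50 = 3.3765.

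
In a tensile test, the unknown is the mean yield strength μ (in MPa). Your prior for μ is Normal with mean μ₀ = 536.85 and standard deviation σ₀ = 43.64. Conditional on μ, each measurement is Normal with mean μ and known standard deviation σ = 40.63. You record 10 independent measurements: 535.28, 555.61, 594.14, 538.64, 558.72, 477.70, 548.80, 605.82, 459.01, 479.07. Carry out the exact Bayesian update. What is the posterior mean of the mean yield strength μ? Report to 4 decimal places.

535.4043

For Normal data with known variance σ², a Normal(μ₀, σ₀²) prior on μ is conjugate. Posterior precision = 1/σ₀² + n/σ²; posterior mean is the precision-weighted average of μ₀ and x̄.
Σxᵢ = 535.28 + 555.61 + 594.14 + 538.64 + 558.72 + 477.70 + 548.80 + 605.82 + 459.01 + 479.07 = 5352.79, so n·x̄ = 5352.79.
σ₀² = 43.64² = 1904.4496, σ² = 40.63² = 1650.7969; σ² + n·σ₀² = 1650.7969 + 10·1904.4496 = 20695.2929.
Posterior mean = (μ₀/σ₀² + n·x̄/σ²)/(1/σ₀² + n/σ²) = (σ²·μ₀ + σ₀²·n·x̄)/(σ² + n·σ₀²) = (1650.7969·536.85 + 1904.4496·5352.79)/20695.2929 = 11080349.090149/20695.2929 = 535.4043.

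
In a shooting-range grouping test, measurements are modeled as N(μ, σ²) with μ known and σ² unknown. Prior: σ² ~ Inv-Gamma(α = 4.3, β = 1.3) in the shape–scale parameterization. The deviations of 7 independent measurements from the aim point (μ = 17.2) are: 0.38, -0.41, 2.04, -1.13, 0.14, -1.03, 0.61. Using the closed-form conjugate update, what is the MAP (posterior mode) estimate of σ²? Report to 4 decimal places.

With known mean μ and an Inverse-Gamma(α, β) prior on σ², the Normal likelihood is conjugate: posterior is Inv-Gamma(α + n/2, β + Σ(xᵢ−μ)²/2).
Σ(xᵢ−μ)² = (0.38)² + (-0.41)² + (2.04)² + (-1.13)² + (0.14)² + (-1.03)² + (0.61)² = 7.2036.
Posterior: Inv-Gamma(4.3 + 7/2, 1.3 + 7.2036/2) = Inv-Gamma(7.80, 4.90180).
Mode = β/(α+1) = 4.90180/8.80 = 0.5570.

0.5570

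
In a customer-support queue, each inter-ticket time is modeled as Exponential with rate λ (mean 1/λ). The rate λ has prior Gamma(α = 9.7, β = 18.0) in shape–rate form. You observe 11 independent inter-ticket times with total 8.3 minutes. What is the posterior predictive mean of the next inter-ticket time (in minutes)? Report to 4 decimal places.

1.3350

With a Gamma(shape α, rate β) prior on the exponential rate λ, the posterior after n observations with total T = Σxᵢ is Gamma(α+n, β+T).
Posterior: Gamma(9.7+11, 18.0+8.3) = Gamma(20.7, 26.3).
The predictive distribution for the next observation is Lomax; its mean is β/(α−1) = 26.3/19.7 = 1.3350.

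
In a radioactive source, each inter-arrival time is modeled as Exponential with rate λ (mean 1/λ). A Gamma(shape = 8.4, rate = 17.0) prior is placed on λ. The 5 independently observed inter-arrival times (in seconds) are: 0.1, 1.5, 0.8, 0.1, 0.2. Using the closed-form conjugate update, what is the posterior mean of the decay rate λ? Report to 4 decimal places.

0.6802

With a Gamma(shape α, rate β) prior on the exponential rate λ, the posterior after n observations with total T = Σxᵢ is Gamma(α+n, β+T).
Sum of observations T = 2.7 seconds; n = 5.
Posterior: Gamma(8.4+5, 17.0+2.7) = Gamma(13.4, 19.7).
Posterior mean of λ = α/β = 13.4/19.7 = 0.6802.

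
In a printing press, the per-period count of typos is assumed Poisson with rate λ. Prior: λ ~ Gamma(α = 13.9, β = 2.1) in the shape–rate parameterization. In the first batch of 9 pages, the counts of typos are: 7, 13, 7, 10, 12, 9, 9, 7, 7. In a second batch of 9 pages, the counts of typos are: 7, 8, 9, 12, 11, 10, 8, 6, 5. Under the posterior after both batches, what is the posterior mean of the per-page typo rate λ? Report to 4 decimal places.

8.5025

With a Gamma(shape α, rate β) prior, the Poisson likelihood is conjugate: the posterior is Gamma(α + ΣXᵢ, β + n).
Batch 1: sum of counts S = 81 over n = 9 pages.
After batch 1: Gamma(α+S, β+n) = Gamma(13.9+81, 2.1+9) = Gamma(94.9, 11.1).
Batch 2: sum of counts S = 76 over n = 9 pages.
After batch 2: Gamma(α+S, β+n) = Gamma(94.9+76, 11.1+9) = Gamma(170.9, 20.1).
Posterior mean = α/β = 170.9/20.1 = 8.5025.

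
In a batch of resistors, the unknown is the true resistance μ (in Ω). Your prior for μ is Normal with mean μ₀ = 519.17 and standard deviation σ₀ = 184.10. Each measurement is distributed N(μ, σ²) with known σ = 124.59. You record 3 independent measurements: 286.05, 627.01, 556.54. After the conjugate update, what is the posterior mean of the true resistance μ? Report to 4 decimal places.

For Normal data with known variance σ², a Normal(μ₀, σ₀²) prior on μ is conjugate. Posterior precision = 1/σ₀² + n/σ²; posterior mean is the precision-weighted average of μ₀ and x̄.
Σxᵢ = 286.05 + 627.01 + 556.54 = 1469.6, so n·x̄ = 1469.6.
σ₀² = 184.10² = 33892.81, σ² = 124.59² = 15522.6681; σ² + n·σ₀² = 15522.6681 + 3·33892.81 = 117201.0981.
Posterior mean = (μ₀/σ₀² + n·x̄/σ²)/(1/σ₀² + n/σ²) = (σ²·μ₀ + σ₀²·n·x̄)/(σ² + n·σ₀²) = (15522.6681·519.17 + 33892.81·1469.6)/117201.0981 = 57867777.173477/117201.0981 = 493.7477.

493.7477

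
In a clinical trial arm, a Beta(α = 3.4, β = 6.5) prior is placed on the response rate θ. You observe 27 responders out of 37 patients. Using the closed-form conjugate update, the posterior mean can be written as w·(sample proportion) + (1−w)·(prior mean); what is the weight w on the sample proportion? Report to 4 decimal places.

The Beta prior is conjugate to a Binomial/Bernoulli likelihood; the update adds successes to α and failures to β.
Posterior mean = (α₀+k)/(α₀+β₀+n) = [n/(α₀+β₀+n)]·(k/n) + [(α₀+β₀)/(α₀+β₀+n)]·α₀/(α₀+β₀), so only n and the prior enter the weight.
The weight on the data is w = n/(α₀+β₀+n) = 37/(3.4+6.5+37) = 37/46.9 = 0.7889.

0.7889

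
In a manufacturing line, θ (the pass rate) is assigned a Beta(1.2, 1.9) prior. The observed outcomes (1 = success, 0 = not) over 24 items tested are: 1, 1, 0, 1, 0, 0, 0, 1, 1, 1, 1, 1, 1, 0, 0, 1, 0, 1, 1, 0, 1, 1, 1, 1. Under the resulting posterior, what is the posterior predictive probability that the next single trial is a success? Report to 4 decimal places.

The Beta prior is conjugate to a Binomial/Bernoulli likelihood; the update adds successes to α and failures to β.
Posterior: Beta(α+k, β+n−k) = Beta(1.2+16, 1.9+8) = Beta(17.2, 9.9).
For a single future Bernoulli trial, P(success | data) = α/(α+β) = 0.6347.

0.6347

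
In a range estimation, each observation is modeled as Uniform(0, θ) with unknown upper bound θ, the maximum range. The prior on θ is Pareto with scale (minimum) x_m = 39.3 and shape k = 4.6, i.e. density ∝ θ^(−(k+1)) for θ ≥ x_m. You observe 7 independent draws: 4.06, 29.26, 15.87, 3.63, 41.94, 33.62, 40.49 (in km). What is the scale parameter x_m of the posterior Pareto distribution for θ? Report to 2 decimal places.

A Pareto(scale x_m, shape k) prior on the upper bound θ of Uniform(0, θ) is conjugate: posterior is Pareto(max(x_m, max xᵢ), k + n).
Sample maximum = 41.94; prior scale x_m = 39.3 → posterior scale = max = 41.94.
Posterior shape = 4.6 + 7 = 11.6.
Posterior scale x_m = 41.94.

41.94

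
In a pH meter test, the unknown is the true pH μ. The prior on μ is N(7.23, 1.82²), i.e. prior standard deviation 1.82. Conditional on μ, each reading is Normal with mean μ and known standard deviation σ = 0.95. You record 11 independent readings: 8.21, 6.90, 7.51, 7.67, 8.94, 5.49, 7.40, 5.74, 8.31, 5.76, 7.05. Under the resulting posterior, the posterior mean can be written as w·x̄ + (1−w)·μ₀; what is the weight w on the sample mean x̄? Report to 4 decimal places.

0.9758

For Normal data with known variance σ², a Normal(μ₀, σ₀²) prior on μ is conjugate. Posterior precision = 1/σ₀² + n/σ²; posterior mean is the precision-weighted average of μ₀ and x̄.
σ₀² = 1.82² = 3.3124, σ² = 0.95² = 0.9025. Prior precision 1/σ₀² = 1/3.3124; data precision n/σ² = 11/0.9025.
w = (n/σ²)/(1/σ₀² + n/σ²) = n·σ₀²/(σ² + n·σ₀²) = 11·3.3124/(0.9025 + 11·3.3124) = 36.4364/37.3389 = 0.9758.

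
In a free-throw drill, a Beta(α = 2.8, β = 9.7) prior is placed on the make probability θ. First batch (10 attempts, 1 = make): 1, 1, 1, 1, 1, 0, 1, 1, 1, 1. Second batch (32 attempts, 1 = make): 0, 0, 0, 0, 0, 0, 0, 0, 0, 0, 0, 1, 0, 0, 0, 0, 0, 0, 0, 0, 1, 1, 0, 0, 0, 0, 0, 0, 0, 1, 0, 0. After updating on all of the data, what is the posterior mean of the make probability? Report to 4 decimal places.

0.2899

The Beta prior is conjugate to a Binomial/Bernoulli likelihood; the update adds successes to α and failures to β.
After batch 1: Beta(2.8+9, 9.7+1) = Beta(11.8, 10.7).
After batch 2: Beta(11.8+4, 10.7+28) = Beta(15.8, 38.7).
Posterior mean = α/(α+β) = 15.8/54.5 = 0.2899.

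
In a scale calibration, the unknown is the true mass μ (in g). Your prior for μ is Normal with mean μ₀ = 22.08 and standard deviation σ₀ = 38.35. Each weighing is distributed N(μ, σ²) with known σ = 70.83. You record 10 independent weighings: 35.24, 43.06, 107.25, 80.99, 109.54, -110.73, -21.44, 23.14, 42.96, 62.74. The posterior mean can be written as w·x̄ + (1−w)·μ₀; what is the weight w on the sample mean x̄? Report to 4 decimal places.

0.7456

For Normal data with known variance σ², a Normal(μ₀, σ₀²) prior on μ is conjugate. Posterior precision = 1/σ₀² + n/σ²; posterior mean is the precision-weighted average of μ₀ and x̄.
σ₀² = 38.35² = 1470.7225, σ² = 70.83² = 5016.8889. Prior precision 1/σ₀² = 1/1470.7225; data precision n/σ² = 10/5016.8889.
w = (n/σ²)/(1/σ₀² + n/σ²) = n·σ₀²/(σ² + n·σ₀²) = 10·1470.7225/(5016.8889 + 10·1470.7225) = 14707.225/19724.1139 = 0.7456.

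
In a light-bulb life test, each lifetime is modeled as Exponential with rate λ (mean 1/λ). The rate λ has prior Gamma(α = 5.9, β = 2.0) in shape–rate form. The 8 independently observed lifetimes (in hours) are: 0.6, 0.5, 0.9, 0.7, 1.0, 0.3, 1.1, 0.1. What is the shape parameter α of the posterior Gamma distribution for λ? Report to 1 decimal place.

With a Gamma(shape α, rate β) prior on the exponential rate λ, the posterior after n observations with total T = Σxᵢ is Gamma(α+n, β+T).
Sum of observations T = 5.2 hours; n = 8.
Posterior: Gamma(5.9+8, 2.0+5.2) = Gamma(13.9, 7.2).
Posterior α = 13.9.

13.9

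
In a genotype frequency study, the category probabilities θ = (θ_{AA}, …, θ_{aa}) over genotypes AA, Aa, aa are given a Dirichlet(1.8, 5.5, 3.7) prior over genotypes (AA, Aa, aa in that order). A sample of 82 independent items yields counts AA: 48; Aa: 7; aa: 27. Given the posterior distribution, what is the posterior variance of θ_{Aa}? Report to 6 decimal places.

The Dirichlet prior is conjugate to the Multinomial likelihood: each posterior αⱼ = prior αⱼ + observed count nⱼ.
Posterior concentration: (49.8, 12.5, 30.7), total = 93.0.
Var[θ_j] = α_j(Σα−α_j)/((Σα)²(Σα+1)) = 12.5·80.5/(93.0²·94.0) = 0.001238.

0.001238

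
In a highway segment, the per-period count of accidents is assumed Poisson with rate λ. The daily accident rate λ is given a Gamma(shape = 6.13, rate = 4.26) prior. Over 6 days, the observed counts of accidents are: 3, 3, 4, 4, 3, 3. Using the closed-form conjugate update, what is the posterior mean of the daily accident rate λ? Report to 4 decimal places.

2.5468

With a Gamma(shape α, rate β) prior, the Poisson likelihood is conjugate: the posterior is Gamma(α + ΣXᵢ, β + n).
Sum of counts S = 20 over n = 6 days.
Posterior: Gamma(α+S, β+n) = Gamma(6.13+20, 4.26+6) = Gamma(26.13, 10.26).
Posterior mean = α/β = 26.13/10.26 = 2.5468.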